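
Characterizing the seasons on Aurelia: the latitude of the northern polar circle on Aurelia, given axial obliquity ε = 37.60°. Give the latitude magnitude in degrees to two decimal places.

The polar circle is the lowest latitude that experiences at least one full rotation of continuous daylight at the northern-summer solstice; it lies at |ϕ| = 90° − ε = 90° − 37.60° = 52.40°.

52.40°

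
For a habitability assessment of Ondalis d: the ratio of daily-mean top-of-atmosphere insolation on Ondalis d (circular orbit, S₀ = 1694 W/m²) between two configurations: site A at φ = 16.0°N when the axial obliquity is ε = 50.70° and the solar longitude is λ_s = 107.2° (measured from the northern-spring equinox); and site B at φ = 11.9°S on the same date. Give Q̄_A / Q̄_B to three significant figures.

— Configuration A (φ=+16.0°):
Solar declination: sin δ = sin ε · sin λ_s = sin 50.70° × sin 107.2° = 0.73923, so δ = +47.666°.
cos H₀ = −tan(+16.0°) tan(+47.666°) = -0.3148, H₀ = 1.8910 rad.
Bracket: H₀ sin φ sin δ + cos φ cos δ sin H₀ = 1.8910×0.27564×0.73923 + 0.96126×0.67345×0.94917 = 0.385313 + 0.614455 = 0.999768.
Q̄ = (S₀/π) × [bracket] = (1694/π) × 0.999768 = 539.09 W/m².
— Configuration B (φ=-11.9°):
cos H₀ = −tan(-11.9°) tan(+47.666°) = 0.2313, H₀ = 1.3374 rad.
Bracket: H₀ sin φ sin δ + cos φ cos δ sin H₀ = 1.3374×-0.20620×0.73923 + 0.97851×0.67345×0.97288 = -0.203859 + 0.641106 = 0.437247.
Q̄ = (S₀/π) × [bracket] = (1694/π) × 0.437247 = 235.77 W/m².
Ratio Q̄_A / Q̄_B = 539.09 / 235.77 = 2.287.

Q̄_A / Q̄_B ≈ 2.29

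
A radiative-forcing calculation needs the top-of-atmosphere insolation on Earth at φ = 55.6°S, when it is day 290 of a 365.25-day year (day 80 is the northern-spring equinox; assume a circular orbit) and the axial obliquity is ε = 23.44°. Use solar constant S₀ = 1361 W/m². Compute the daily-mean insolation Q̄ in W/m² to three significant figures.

Q̄ ≈ 351 W/m²

Solar longitude: λ_s = 360° × (290 − 80)/365.25 = 206.982°.
sin δ = sin 23.44° × sin 206.982° = -0.18048, so δ = -10.398°.
cos H₀ = −tan(-55.6°) tan(-10.398°) = -0.2680, H₀ = 1.8421 rad.
Bracket: H₀ sin φ sin δ + cos φ cos δ sin H₀ = 1.8421×-0.82511×-0.18048 + 0.56497×0.98358×0.96342 = 0.274318 + 0.535366 = 0.809684.
Q̄ = (S₀/π) × [bracket] = (1361/π) × 0.809684 = 350.8 W/m².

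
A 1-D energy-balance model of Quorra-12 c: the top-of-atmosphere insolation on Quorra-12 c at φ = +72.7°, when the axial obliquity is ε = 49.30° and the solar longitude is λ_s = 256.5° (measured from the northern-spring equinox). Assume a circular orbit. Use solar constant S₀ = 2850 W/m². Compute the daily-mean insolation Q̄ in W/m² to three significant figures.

Q̄ ≈ 0.00 W/m²

Solar declination: sin δ = sin ε · sin λ_s = sin 49.30° × sin 256.5° = -0.73719, so δ = -47.492°.
cos H₀ = −tan(+72.7°) tan(-47.492°) = 3.5028 ≥ 1 ⇒ polar night, H₀ = 0 and Q̄ = 0.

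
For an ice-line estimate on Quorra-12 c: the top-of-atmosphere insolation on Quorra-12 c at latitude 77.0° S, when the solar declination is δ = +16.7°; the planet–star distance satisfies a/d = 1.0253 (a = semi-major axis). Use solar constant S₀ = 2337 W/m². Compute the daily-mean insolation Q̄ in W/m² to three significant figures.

cos H₀ = −tan(-77.0°) tan(+16.700°) = 1.2995 ≥ 1 ⇒ polar night, H₀ = 0 and Q̄ = 0.
Inverse-square distance factor (a/d)² = 1.0253² = 1.051240.

Q̄ ≈ 0.00 W/m²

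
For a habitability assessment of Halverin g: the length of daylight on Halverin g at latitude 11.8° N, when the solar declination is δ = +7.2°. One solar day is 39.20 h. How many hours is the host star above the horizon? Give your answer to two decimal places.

19.93 h

cos H₀ = −tan φ · tan δ = −tan(+11.8°) × tan(+7.200°) = -0.0264, so H₀ = 1.5972 rad = 91.51°.
Daylight = 2H₀/(2π) × 39.20 h = (1.5972/π) × 39.20 = 19.93 h.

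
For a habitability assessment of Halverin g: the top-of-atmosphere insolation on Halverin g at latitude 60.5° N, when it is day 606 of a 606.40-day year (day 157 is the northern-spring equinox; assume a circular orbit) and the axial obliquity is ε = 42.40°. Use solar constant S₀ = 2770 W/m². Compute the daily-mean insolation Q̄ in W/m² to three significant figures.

Q̄ ≈ 0.00 W/m²

Solar longitude: λ_s = 360° × (606 − 157)/606.40 = 266.557°.
sin δ = sin 42.40° × sin 266.557° = -0.67309, so δ = -42.306°.
cos H₀ = −tan(+60.5°) tan(-42.306°) = 1.6086 ≥ 1 ⇒ polar night, H₀ = 0 and Q̄ = 0.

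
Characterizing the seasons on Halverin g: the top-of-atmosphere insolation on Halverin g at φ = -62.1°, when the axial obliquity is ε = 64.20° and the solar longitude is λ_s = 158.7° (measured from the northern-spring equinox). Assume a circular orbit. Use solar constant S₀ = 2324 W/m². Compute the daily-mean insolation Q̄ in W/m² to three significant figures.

Solar declination: sin δ = sin ε · sin λ_s = sin 64.20° × sin 158.7° = 0.32704, so δ = +19.089°.
cos H₀ = −tan(-62.1°) tan(+19.089°) = 0.6536, H₀ = 0.8584 rad.
Bracket: H₀ sin φ sin δ + cos φ cos δ sin H₀ = 0.8584×-0.88377×0.32704 + 0.46793×0.94501×0.75683 = -0.248102 + 0.334669 = 0.086567.
Q̄ = (S₀/π) × [bracket] = (2324/π) × 0.086567 = 64.04 W/m².

Q̄ ≈ 64.0 W/m²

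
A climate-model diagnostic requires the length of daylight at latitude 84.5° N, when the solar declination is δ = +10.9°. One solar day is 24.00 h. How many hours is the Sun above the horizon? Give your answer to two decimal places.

24.00 h

Sunrise equation: cos h₀ = −tan ϕ · tan δ = -1.9999 ≤ −1, so the Sun never sets (polar day) and h₀ = π.
Daylight = 2h₀/(2π) × 24.00 h = (3.1416/π) × 24.00 = 24.00 h.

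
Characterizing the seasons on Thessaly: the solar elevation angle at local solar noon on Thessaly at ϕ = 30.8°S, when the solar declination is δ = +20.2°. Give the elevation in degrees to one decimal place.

39.0°

At local noon the hour angle is zero, so the zenith angle equals |ϕ − δ| = |-30.8° − (+20.200°)| = 51.000°.
Elevation = 90° − 51.000° = 39.0°.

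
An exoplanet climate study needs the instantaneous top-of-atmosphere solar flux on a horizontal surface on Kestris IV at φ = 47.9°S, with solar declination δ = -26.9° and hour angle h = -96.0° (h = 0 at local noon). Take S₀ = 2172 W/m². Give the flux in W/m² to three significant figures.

cos θ_z = sin φ sin δ + cos φ cos δ cos h = 0.335696 + -0.062496 = 0.273200.
Flux = S₀ · cos θ_z = 2172 × 0.273200 = 593.4 W/m².

593 W/m²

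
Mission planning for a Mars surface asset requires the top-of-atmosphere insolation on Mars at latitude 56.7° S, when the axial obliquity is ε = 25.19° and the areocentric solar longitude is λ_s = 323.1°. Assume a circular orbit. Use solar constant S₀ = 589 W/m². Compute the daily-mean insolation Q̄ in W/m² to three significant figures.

Q̄ ≈ 171 W/m²

sin δ = sin 25.19° × sin 323.1° = -0.25555, so δ = -14.806°.
cos H₀ = −tan(-56.7°) tan(-14.806°) = -0.4024, H₀ = 1.9849 rad.
Bracket: H₀ sin φ sin δ + cos φ cos δ sin H₀ = 1.9849×-0.83581×-0.25555 + 0.54902×0.96680×0.91546 = 0.423957 + 0.485919 = 0.909876.
Q̄ = (S₀/π) × [bracket] = (589/π) × 0.909876 = 170.6 W/m².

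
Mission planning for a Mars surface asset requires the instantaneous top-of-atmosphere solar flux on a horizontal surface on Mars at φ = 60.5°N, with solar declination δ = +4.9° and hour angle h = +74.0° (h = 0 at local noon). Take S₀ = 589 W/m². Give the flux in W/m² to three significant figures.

cos θ_z = sin φ sin δ + cos φ cos δ cos h = 0.074343 + 0.135234 = 0.209577.
Flux = S₀ · cos θ_z = 589 × 0.209577 = 123.4 W/m².

123 W/m²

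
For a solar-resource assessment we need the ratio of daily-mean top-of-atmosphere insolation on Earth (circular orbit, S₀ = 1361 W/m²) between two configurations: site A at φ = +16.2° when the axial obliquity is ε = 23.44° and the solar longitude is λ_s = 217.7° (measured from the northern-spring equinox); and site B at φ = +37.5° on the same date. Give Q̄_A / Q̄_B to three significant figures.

— Configuration A (φ=+16.2°):
Solar declination: sin δ = sin ε · sin λ_s = sin 23.44° × sin 217.7° = -0.24326, so δ = -14.079°.
cos H₀ = −tan(+16.2°) tan(-14.079°) = 0.0729, H₀ = 1.4979 rad.
Bracket: H₀ sin φ sin δ + cos φ cos δ sin H₀ = 1.4979×0.27899×-0.24326 + 0.96029×0.96996×0.99734 = -0.101658 + 0.928965 = 0.827307.
Q̄ = (S₀/π) × [bracket] = (1361/π) × 0.827307 = 358.41 W/m².
— Configuration B (φ=+37.5°):
cos H₀ = −tan(+37.5°) tan(-14.079°) = 0.1924, H₀ = 1.3771 rad.
Bracket: H₀ sin φ sin δ + cos φ cos δ sin H₀ = 1.3771×0.60876×-0.24326 + 0.79335×0.96996×0.98131 = -0.203931 + 0.755135 = 0.551204.
Q̄ = (S₀/π) × [bracket] = (1361/π) × 0.551204 = 238.79 W/m².
Ratio Q̄_A / Q̄_B = 358.41 / 238.79 = 1.501.

Q̄_A / Q̄_B ≈ 1.50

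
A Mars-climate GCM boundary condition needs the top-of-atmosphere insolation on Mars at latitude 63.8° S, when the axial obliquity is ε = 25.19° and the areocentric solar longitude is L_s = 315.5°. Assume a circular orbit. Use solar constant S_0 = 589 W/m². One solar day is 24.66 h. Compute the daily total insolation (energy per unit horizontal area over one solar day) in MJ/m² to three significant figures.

sin δ = sin 25.19° × sin 315.5° = -0.29832, so δ = -17.357°.
cos h₀ = −tan(-63.8°) tan(-17.357°) = -0.6352, h₀ = 2.2591 rad.
Bracket: h₀ sin ϕ sin δ + cos ϕ cos δ sin h₀ = 2.2591×-0.89726×-0.29832 + 0.44151×0.95447×0.77235 = 0.604695 + 0.325475 = 0.930170.
Q̄ = (S_0/π) × [bracket] = (589/π) × 0.930170 = 174.39 W/m².
Daily total = Q̄ × 24.66 h × 3600 s/h = 174.39 × 24.66 × 3600 / 10⁶ = 15.48 MJ/m².

15.5 MJ/m²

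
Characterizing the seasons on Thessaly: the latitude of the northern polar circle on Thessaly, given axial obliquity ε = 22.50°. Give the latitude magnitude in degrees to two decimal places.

67.50°

The polar circle is the lowest latitude that experiences at least one full rotation of continuous daylight at the northern-summer solstice; it lies at |ϕ| = 90° − ε = 90° − 22.50° = 67.50°.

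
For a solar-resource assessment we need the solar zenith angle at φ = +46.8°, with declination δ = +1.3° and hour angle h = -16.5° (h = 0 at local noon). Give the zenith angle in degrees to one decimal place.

cos θ_z = sin φ sin δ + cos φ cos δ cos h = 0.016538 + 0.656188 = 0.672726.
θ_z = arccos(0.672726) = 47.7°.

θ_z = 47.7°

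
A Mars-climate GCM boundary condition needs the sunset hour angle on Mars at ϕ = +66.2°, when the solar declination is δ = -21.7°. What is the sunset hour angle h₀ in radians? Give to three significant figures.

h₀ = 0.446 rad

cos h₀ = −tan ϕ · tan δ = −tan(+66.2°) × tan(-21.700°) = 0.9023, so h₀ = 0.4458 rad = 25.54°.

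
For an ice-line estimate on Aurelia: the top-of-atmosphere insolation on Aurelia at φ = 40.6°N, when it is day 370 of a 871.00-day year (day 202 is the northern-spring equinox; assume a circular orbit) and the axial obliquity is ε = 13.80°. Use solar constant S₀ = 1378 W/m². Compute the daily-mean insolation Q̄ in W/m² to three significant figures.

Q̄ ≈ 431 W/m²

Solar longitude: λ_s = 360° × (370 − 202)/871.00 = 69.437°.
sin δ = sin 13.80° × sin 69.437° = 0.22334, so δ = +12.905°.
cos H₀ = −tan(+40.6°) tan(+12.905°) = -0.1964, H₀ = 1.7685 rad.
Bracket: H₀ sin φ sin δ + cos φ cos δ sin H₀ = 1.7685×0.65077×0.22334 + 0.75927×0.97474×0.98053 = 0.257039 + 0.725681 = 0.982720.
Q̄ = (S₀/π) × [bracket] = (1378/π) × 0.982720 = 431.1 W/m².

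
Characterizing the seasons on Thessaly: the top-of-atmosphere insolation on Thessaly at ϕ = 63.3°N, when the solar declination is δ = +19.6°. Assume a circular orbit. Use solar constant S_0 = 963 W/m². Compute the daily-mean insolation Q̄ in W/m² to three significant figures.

Q̄ ≈ 308 W/m²

cos h₀ = −tan(+63.3°) tan(+19.600°) = -0.7080, h₀ = 2.3575 rad.
Bracket: h₀ sin ϕ sin δ + cos ϕ cos δ sin h₀ = 2.3575×0.89337×0.33545 + 0.44932×0.94206×0.70622 = 0.706498 + 0.298933 = 1.005431.
Q̄ = (S_0/π) × [bracket] = (963/π) × 1.005431 = 308.2 W/m².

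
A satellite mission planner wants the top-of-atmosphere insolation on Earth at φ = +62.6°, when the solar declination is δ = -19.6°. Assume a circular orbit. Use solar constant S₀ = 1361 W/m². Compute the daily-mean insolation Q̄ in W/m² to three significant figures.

Q̄ ≈ 31.5 W/m²

cos H₀ = −tan(+62.6°) tan(-19.600°) = 0.6870, H₀ = 0.8135 rad.
Bracket: H₀ sin φ sin δ + cos φ cos δ sin H₀ = 0.8135×0.88782×-0.33545 + 0.46020×0.94206×0.72670 = -0.242276 + 0.315051 = 0.072775.
Q̄ = (S₀/π) × [bracket] = (1361/π) × 0.072775 = 31.53 W/m².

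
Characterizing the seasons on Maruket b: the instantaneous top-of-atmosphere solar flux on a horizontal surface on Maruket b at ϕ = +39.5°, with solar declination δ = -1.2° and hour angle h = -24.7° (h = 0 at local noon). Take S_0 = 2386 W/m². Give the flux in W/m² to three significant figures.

cos θ_z = sin ϕ sin δ + cos ϕ cos δ cos h = -0.013321 + 0.700873 = 0.687552.
Flux = S_0 · cos θ_z = 2386 × 0.687552 = 1640 W/m².

1.64e+03 W/m²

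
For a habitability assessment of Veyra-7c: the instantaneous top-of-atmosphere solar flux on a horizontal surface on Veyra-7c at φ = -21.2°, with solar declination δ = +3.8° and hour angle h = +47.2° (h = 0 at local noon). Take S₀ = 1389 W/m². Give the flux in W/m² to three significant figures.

cos θ_z = sin φ sin δ + cos φ cos δ cos h = -0.023966 + 0.632067 = 0.608101.
Flux = S₀ · cos θ_z = 1389 × 0.608101 = 844.7 W/m².

845 W/m²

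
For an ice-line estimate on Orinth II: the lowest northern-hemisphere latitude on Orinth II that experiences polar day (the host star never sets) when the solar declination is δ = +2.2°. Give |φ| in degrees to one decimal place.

Polar day requires cos H₀ = −tan φ tan δ ≤ −1, i.e. tan φ tan δ ≥ 1.
The boundary is |tan φ| · |tan δ| = 1, so |φ| = 90° − |δ| = 90° − 2.2° = 87.8° in the northern hemisphere.

|φ| = 87.8°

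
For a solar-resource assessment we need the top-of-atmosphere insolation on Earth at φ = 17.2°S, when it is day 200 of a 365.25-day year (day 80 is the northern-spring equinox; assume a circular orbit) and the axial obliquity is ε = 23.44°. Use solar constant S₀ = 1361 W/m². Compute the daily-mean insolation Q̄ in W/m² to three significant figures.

Solar longitude: λ_s = 360° × (200 − 80)/365.25 = 118.275°.
sin δ = sin 23.44° × sin 118.275° = 0.35033, so δ = +20.507°.
cos H₀ = −tan(-17.2°) tan(+20.507°) = 0.1158, H₀ = 1.4548 rad.
Bracket: H₀ sin φ sin δ + cos φ cos δ sin H₀ = 1.4548×-0.29571×0.35033 + 0.95528×0.93663×0.99327 = -0.150712 + 0.888722 = 0.738010.
Q̄ = (S₀/π) × [bracket] = (1361/π) × 0.738010 = 319.7 W/m².

Q̄ ≈ 320 W/m²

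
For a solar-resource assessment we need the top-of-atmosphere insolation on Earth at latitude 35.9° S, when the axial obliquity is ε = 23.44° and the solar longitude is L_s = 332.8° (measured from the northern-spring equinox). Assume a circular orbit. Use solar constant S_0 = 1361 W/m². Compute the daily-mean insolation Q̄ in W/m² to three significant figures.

Solar declination: sin δ = sin ε · sin L_s = sin 23.44° × sin 332.8° = -0.18183, so δ = -10.476°.
cos h₀ = −tan(-35.9°) tan(-10.476°) = -0.1339, h₀ = 1.7051 rad.
Bracket: h₀ sin ϕ sin δ + cos ϕ cos δ sin h₀ = 1.7051×-0.58637×-0.18183 + 0.81004×0.98333×0.99100 = 0.181797 + 0.789368 = 0.971165.
Q̄ = (S_0/π) × [bracket] = (1361/π) × 0.971165 = 420.7 W/m².

Q̄ ≈ 421 W/m²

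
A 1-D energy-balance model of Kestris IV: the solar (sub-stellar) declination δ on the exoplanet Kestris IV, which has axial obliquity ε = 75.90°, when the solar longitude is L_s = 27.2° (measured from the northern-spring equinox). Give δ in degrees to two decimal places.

δ = +26.32°

sin δ = sin ε · sin L_s = sin 75.90° × sin 27.2° = 0.443326.
δ = arcsin(0.443326) = +26.32°.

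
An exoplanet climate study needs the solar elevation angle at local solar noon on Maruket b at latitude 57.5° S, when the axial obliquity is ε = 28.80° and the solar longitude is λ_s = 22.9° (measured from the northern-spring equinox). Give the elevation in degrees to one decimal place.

Solar declination: sin δ = sin ε · sin λ_s = sin 28.80° × sin 22.9° = 0.18746, so δ = +10.805°.
At local noon the hour angle is zero, so the zenith angle equals |φ − δ| = |-57.5° − (+10.805°)| = 68.305°.
Elevation = 90° − 68.305° = 21.7°.

21.7°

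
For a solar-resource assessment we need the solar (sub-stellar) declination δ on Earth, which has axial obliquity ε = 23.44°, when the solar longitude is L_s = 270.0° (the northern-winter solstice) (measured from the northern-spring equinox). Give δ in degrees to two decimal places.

sin δ = sin ε · sin L_s = sin 23.44° × sin 270.0° = -0.397789.
δ = arcsin(-0.397789) = -23.44°.

δ = -23.44°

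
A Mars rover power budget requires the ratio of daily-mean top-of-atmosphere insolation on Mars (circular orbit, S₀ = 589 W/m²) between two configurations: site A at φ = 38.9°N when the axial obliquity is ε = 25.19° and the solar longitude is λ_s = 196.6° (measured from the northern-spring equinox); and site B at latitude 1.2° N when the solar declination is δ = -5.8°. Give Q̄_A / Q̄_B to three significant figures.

Q̄_A / Q̄_B ≈ 0.662

— Configuration A (φ=+38.9°):
Solar declination: sin δ = sin ε · sin λ_s = sin 25.19° × sin 196.6° = -0.12160, so δ = -6.984°.
cos H₀ = −tan(+38.9°) tan(-6.984°) = 0.0988, H₀ = 1.4718 rad.
Bracket: H₀ sin φ sin δ + cos φ cos δ sin H₀ = 1.4718×0.62796×-0.12160 + 0.77824×0.99258×0.99510 = -0.112387 + 0.768680 = 0.656293.
Q̄ = (S₀/π) × [bracket] = (589/π) × 0.656293 = 123.04 W/m².
— Configuration B (φ=+1.2°):
cos H₀ = −tan(+1.2°) tan(-5.800°) = 0.0021, H₀ = 1.5687 rad.
Bracket: H₀ sin φ sin δ + cos φ cos δ sin H₀ = 1.5687×0.02094×-0.10106 + 0.99978×0.99488×1.00000 = -0.003320 + 0.994661 = 0.991341.
Q̄ = (S₀/π) × [bracket] = (589/π) × 0.991341 = 185.86 W/m².
Ratio Q̄_A / Q̄_B = 123.04 / 185.86 = 0.6620.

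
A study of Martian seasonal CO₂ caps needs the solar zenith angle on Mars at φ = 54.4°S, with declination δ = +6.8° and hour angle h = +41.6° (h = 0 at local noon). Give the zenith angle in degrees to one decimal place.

θ_z = 70.4°

cos θ_z = sin φ sin δ + cos φ cos δ cos h = -0.096274 + 0.432248 = 0.335974.
θ_z = arccos(0.335974) = 70.4°.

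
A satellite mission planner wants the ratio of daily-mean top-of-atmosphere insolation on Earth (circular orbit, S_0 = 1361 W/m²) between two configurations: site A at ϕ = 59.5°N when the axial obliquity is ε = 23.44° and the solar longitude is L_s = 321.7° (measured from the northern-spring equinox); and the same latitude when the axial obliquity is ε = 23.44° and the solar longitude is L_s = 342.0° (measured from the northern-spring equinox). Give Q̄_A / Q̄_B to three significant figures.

— Configuration A (ϕ=+59.5°):
Solar declination: sin δ = sin ε · sin L_s = sin 23.44° × sin 321.7° = -0.24654, so δ = -14.273°.
cos h₀ = −tan(+59.5°) tan(-14.273°) = 0.4319, h₀ = 1.1242 rad.
Bracket: h₀ sin ϕ sin δ + cos ϕ cos δ sin h₀ = 1.1242×0.86163×-0.24654 + 0.50754×0.96913×0.90193 = -0.238810 + 0.443634 = 0.204824.
Q̄ = (S_0/π) × [bracket] = (1361/π) × 0.204824 = 88.734 W/m².
— Configuration B (ϕ=+59.5°):
Solar declination: sin δ = sin ε · sin L_s = sin 23.44° × sin 342.0° = -0.12292, so δ = -7.061°.
cos h₀ = −tan(+59.5°) tan(-7.061°) = 0.2103, h₀ = 1.3589 rad.
Bracket: h₀ sin ϕ sin δ + cos ϕ cos δ sin h₀ = 1.3589×0.86163×-0.12292 + 0.50754×0.99242×0.97764 = -0.143923 + 0.492430 = 0.348507.
Q̄ = (S_0/π) × [bracket] = (1361/π) × 0.348507 = 150.98 W/m².
Ratio Q̄_A / Q̄_B = 88.734 / 150.98 = 0.5877.

Q̄_A / Q̄_B ≈ 0.588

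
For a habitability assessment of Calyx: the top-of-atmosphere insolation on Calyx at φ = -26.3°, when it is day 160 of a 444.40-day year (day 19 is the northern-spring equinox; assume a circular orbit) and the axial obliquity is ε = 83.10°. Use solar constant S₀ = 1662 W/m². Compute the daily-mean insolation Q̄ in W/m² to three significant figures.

Solar longitude: λ_s = 360° × (160 − 19)/444.40 = 114.221°.
sin δ = sin 83.10° × sin 114.221° = 0.90536, so δ = +64.872°.
cos H₀ = −tan(-26.3°) tan(+64.872°) = 1.0537 ≥ 1 ⇒ polar night, H₀ = 0 and Q̄ = 0.

Q̄ ≈ 0.00 W/m²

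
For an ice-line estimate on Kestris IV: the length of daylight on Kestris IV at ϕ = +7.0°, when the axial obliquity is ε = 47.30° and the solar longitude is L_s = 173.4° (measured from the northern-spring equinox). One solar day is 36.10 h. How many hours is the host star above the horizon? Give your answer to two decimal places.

Solar declination: sin δ = sin ε · sin L_s = sin 47.30° × sin 173.4° = 0.08447, so δ = +4.845°.
cos h₀ = −tan ϕ · tan δ = −tan(+7.0°) × tan(+4.845°) = -0.0104, so h₀ = 1.5812 rad = 90.60°.
Daylight = 2h₀/(2π) × 36.10 h = (1.5812/π) × 36.10 = 18.17 h.

18.17 h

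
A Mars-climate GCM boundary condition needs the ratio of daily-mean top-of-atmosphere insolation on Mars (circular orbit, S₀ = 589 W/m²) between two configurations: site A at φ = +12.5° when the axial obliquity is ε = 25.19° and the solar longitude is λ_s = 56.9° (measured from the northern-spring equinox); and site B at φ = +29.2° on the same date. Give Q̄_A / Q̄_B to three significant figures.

— Configuration A (φ=+12.5°):
Solar declination: sin δ = sin ε · sin λ_s = sin 25.19° × sin 56.9° = 0.35655, so δ = +20.889°.
cos H₀ = −tan(+12.5°) tan(+20.889°) = -0.0846, H₀ = 1.6555 rad.
Bracket: H₀ sin φ sin δ + cos φ cos δ sin H₀ = 1.6555×0.21644×0.35655 + 0.97630×0.93428×0.99641 = 0.127758 + 0.908863 = 1.036621.
Q̄ = (S₀/π) × [bracket] = (589/π) × 1.036621 = 194.35 W/m².
— Configuration B (φ=+29.2°):
cos H₀ = −tan(+29.2°) tan(+20.889°) = -0.2133, H₀ = 1.7857 rad.
Bracket: H₀ sin φ sin δ + cos φ cos δ sin H₀ = 1.7857×0.48786×0.35655 + 0.87292×0.93428×0.97699 = 0.310616 + 0.796786 = 1.107402.
Q̄ = (S₀/π) × [bracket] = (589/π) × 1.107402 = 207.62 W/m².
Ratio Q̄_A / Q̄_B = 194.35 / 207.62 = 0.9361.

Q̄_A / Q̄_B ≈ 0.936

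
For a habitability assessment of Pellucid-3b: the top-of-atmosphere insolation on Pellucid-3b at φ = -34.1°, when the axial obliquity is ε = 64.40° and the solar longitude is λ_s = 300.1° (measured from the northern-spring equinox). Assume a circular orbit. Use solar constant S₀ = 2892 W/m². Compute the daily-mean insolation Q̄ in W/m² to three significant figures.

Solar declination: sin δ = sin ε · sin λ_s = sin 64.40° × sin 300.1° = -0.78022, so δ = -51.281°.
cos H₀ = −tan(-34.1°) tan(-51.281°) = -0.8445, H₀ = 2.5765 rad.
Bracket: H₀ sin φ sin δ + cos φ cos δ sin H₀ = 2.5765×-0.56064×-0.78022 + 0.82806×0.62550×0.53552 = 1.127019 + 0.277373 = 1.404392.
Q̄ = (S₀/π) × [bracket] = (2892/π) × 1.404392 = 1293 W/m².

Q̄ ≈ 1.29e+03 W/m²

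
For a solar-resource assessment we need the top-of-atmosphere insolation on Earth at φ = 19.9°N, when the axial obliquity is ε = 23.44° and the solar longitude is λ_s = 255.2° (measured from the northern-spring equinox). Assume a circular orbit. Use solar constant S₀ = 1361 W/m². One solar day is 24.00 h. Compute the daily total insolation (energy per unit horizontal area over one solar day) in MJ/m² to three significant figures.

Solar declination: sin δ = sin ε · sin λ_s = sin 23.44° × sin 255.2° = -0.38459, so δ = -22.618°.
cos H₀ = −tan(+19.9°) tan(-22.618°) = 0.1508, H₀ = 1.4194 rad.
Bracket: H₀ sin φ sin δ + cos φ cos δ sin H₀ = 1.4194×0.34038×-0.38459 + 0.94029×0.92309×0.98856 = -0.185809 + 0.858043 = 0.672234.
Q̄ = (S₀/π) × [bracket] = (1361/π) × 0.672234 = 291.23 W/m².
Daily total = Q̄ × 24.00 h × 3600 s/h = 291.23 × 24.00 × 3600 / 10⁶ = 25.16 MJ/m².

25.2 MJ/m²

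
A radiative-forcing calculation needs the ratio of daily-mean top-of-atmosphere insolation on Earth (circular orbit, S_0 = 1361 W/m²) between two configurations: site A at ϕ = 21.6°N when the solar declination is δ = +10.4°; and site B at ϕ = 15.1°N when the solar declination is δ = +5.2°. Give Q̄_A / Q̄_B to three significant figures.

Q̄_A / Q̄_B ≈ 1.02

— Configuration A (ϕ=+21.6°):
cos h₀ = −tan(+21.6°) tan(+10.400°) = -0.0727, h₀ = 1.6435 rad.
Bracket: h₀ sin ϕ sin δ + cos ϕ cos δ sin h₀ = 1.6435×0.36812×0.18052 + 0.92978×0.98357×0.99736 = 0.109216 + 0.912089 = 1.021305.
Q̄ = (S_0/π) × [bracket] = (1361/π) × 1.021305 = 442.45 W/m².
— Configuration B (ϕ=+15.1°):
cos h₀ = −tan(+15.1°) tan(+5.200°) = -0.0246, h₀ = 1.5954 rad.
Bracket: h₀ sin ϕ sin δ + cos ϕ cos δ sin h₀ = 1.5954×0.26050×0.09063 + 0.96547×0.99588×0.99970 = 0.037666 + 0.961204 = 0.998870.
Q̄ = (S_0/π) × [bracket] = (1361/π) × 0.998870 = 432.73 W/m².
Ratio Q̄_A / Q̄_B = 442.45 / 432.73 = 1.022.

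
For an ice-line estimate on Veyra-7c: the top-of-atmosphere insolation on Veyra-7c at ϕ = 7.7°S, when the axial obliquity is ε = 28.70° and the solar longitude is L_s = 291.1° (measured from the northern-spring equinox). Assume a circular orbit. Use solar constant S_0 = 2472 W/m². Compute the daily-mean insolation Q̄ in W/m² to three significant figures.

Q̄ ≈ 773 W/m²

Solar declination: sin δ = sin ε · sin L_s = sin 28.70° × sin 291.1° = -0.44803, so δ = -26.617°.
cos h₀ = −tan(-7.7°) tan(-26.617°) = -0.0678, h₀ = 1.6386 rad.
Bracket: h₀ sin ϕ sin δ + cos ϕ cos δ sin h₀ = 1.6386×-0.13399×-0.44803 + 0.99098×0.89402×0.99770 = 0.098368 + 0.883918 = 0.982286.
Q̄ = (S_0/π) × [bracket] = (2472/π) × 0.982286 = 772.9 W/m².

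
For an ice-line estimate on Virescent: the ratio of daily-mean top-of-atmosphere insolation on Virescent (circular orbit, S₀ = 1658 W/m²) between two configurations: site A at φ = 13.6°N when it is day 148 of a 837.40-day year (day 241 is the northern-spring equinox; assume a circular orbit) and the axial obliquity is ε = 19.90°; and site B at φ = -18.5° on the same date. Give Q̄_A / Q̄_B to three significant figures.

Q̄_A / Q̄_B ≈ 0.838

— Configuration A (φ=+13.6°):
Solar longitude: λ_s = 360° × (148 − 241)/837.40 = -39.981°, i.e. -39.981° + 360° = 320.019°.
sin δ = sin 19.90° × sin 320.019° = -0.21870, so δ = -12.633°.
cos H₀ = −tan(+13.6°) tan(-12.633°) = 0.0542, H₀ = 1.5165 rad.
Bracket: H₀ sin φ sin δ + cos φ cos δ sin H₀ = 1.5165×0.23514×-0.21870 + 0.97196×0.97579×0.99853 = -0.077986 + 0.947035 = 0.869049.
Q̄ = (S₀/π) × [bracket] = (1658/π) × 0.869049 = 458.65 W/m².
— Configuration B (φ=-18.5°):
cos H₀ = −tan(-18.5°) tan(-12.633°) = -0.0750, H₀ = 1.6459 rad.
Bracket: H₀ sin φ sin δ + cos φ cos δ sin H₀ = 1.6459×-0.31730×-0.21870 + 0.94832×0.97579×0.99718 = 0.114215 + 0.922752 = 1.036967.
Q̄ = (S₀/π) × [bracket] = (1658/π) × 1.036967 = 547.27 W/m².
Ratio Q̄_A / Q̄_B = 458.65 / 547.27 = 0.8381.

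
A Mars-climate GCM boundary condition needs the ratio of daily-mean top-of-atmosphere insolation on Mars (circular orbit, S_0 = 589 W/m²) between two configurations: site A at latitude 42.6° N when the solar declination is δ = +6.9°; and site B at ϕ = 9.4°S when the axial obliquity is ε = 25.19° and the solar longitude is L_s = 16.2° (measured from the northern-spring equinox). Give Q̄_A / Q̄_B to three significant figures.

Q̄_A / Q̄_B ≈ 0.909

— Configuration A (ϕ=+42.6°):
cos h₀ = −tan(+42.6°) tan(+6.900°) = -0.1113, h₀ = 1.6823 rad.
Bracket: h₀ sin ϕ sin δ + cos ϕ cos δ sin h₀ = 1.6823×0.67688×0.12014 + 0.73610×0.99276×0.99379 = 0.136805 + 0.726233 = 0.863038.
Q̄ = (S_0/π) × [bracket] = (589/π) × 0.863038 = 161.81 W/m².
— Configuration B (ϕ=-9.4°):
Solar declination: sin δ = sin ε · sin L_s = sin 25.19° × sin 16.2° = 0.11874, so δ = +6.820°.
cos h₀ = −tan(-9.4°) tan(+6.820°) = 0.0198, h₀ = 1.5510 rad.
Bracket: h₀ sin ϕ sin δ + cos ϕ cos δ sin h₀ = 1.5510×-0.16333×0.11874 + 0.98657×0.99292×0.99980 = -0.030080 + 0.979389 = 0.949309.
Q̄ = (S_0/π) × [bracket] = (589/π) × 0.949309 = 177.98 W/m².
Ratio Q̄_A / Q̄_B = 161.81 / 177.98 = 0.9091.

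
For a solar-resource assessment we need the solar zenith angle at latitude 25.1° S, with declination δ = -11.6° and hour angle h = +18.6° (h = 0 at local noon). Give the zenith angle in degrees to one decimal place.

θ_z = 22.2°

cos θ_z = sin ϕ sin δ + cos ϕ cos δ cos h = 0.085297 + 0.840740 = 0.926037.
θ_z = arccos(0.926037) = 22.2°.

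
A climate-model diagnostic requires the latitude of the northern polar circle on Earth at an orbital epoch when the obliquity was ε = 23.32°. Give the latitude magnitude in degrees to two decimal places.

The polar circle is the lowest latitude that experiences at least one full rotation of continuous daylight at the northern-summer solstice; it lies at |ϕ| = 90° − ε = 90° − 23.32° = 66.68°.

66.68°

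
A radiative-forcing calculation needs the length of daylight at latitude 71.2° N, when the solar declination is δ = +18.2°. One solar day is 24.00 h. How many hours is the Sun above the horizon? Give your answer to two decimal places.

22.00 h

cos h₀ = −tan ϕ · tan δ = −tan(+71.2°) × tan(+18.200°) = -0.9658, so h₀ = 2.8793 rad = 164.97°.
Daylight = 2h₀/(2π) × 24.00 h = (2.8793/π) × 24.00 = 22.00 h.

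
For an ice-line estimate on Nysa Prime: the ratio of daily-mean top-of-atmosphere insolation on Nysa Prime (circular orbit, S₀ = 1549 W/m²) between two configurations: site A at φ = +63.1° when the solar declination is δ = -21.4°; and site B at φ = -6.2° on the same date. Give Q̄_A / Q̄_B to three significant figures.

Q̄_A / Q̄_B ≈ 0.0441

— Configuration A (φ=+63.1°):
cos H₀ = −tan(+63.1°) tan(-21.400°) = 0.7725, H₀ = 0.6881 rad.
Bracket: H₀ sin φ sin δ + cos φ cos δ sin H₀ = 0.6881×0.89180×-0.36488 + 0.45243×0.93106×0.63505 = -0.223908 + 0.267508 = 0.043600.
Q̄ = (S₀/π) × [bracket] = (1549/π) × 0.043600 = 21.498 W/m².
— Configuration B (φ=-6.2°):
cos H₀ = −tan(-6.2°) tan(-21.400°) = -0.0426, H₀ = 1.6134 rad.
Bracket: H₀ sin φ sin δ + cos φ cos δ sin H₀ = 1.6134×-0.10800×-0.36488 + 0.99415×0.93106×0.99909 = 0.063579 + 0.924771 = 0.988350.
Q̄ = (S₀/π) × [bracket] = (1549/π) × 0.988350 = 487.32 W/m².
Ratio Q̄_A / Q̄_B = 21.498 / 487.32 = 0.04411.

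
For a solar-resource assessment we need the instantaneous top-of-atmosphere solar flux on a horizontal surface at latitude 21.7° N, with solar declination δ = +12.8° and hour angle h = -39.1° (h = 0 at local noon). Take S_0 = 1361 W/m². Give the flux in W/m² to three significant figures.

1.07e+03 W/m²

cos θ_z = sin ϕ sin δ + cos ϕ cos δ cos h = 0.081917 + 0.703131 = 0.785048.
Flux = S_0 · cos θ_z = 1361 × 0.785048 = 1068 W/m².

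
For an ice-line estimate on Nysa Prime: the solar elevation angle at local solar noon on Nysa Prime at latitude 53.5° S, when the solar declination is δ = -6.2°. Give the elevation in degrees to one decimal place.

42.7°

At local noon the hour angle is zero, so the zenith angle equals |φ − δ| = |-53.5° − (-6.200°)| = 47.300°.
Elevation = 90° − 47.300° = 42.7°.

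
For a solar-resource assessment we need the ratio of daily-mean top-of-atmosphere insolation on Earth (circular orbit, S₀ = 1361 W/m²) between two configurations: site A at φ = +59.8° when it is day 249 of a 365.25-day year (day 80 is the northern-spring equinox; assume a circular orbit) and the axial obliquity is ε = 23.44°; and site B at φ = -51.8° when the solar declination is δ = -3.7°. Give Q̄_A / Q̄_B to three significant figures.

— Configuration A (φ=+59.8°):
Solar longitude: λ_s = 360° × (249 − 80)/365.25 = 166.571°.
sin δ = sin 23.44° × sin 166.571° = 0.09238, so δ = +5.301°.
cos H₀ = −tan(+59.8°) tan(+5.301°) = -0.1594, H₀ = 1.7309 rad.
Bracket: H₀ sin φ sin δ + cos φ cos δ sin H₀ = 1.7309×0.86427×0.09238 + 0.50302×0.99572×0.98721 = 0.138197 + 0.494461 = 0.632658.
Q̄ = (S₀/π) × [bracket] = (1361/π) × 0.632658 = 274.08 W/m².
— Configuration B (φ=-51.8°):
cos H₀ = −tan(-51.8°) tan(-3.700°) = -0.0822, H₀ = 1.6531 rad.
Bracket: H₀ sin φ sin δ + cos φ cos δ sin H₀ = 1.6531×-0.78586×-0.06453 + 0.61841×0.99792×0.99662 = 0.083831 + 0.615038 = 0.698869.
Q̄ = (S₀/π) × [bracket] = (1361/π) × 0.698869 = 302.76 W/m².
Ratio Q̄_A / Q̄_B = 274.08 / 302.76 = 0.9053.

Q̄_A / Q̄_B ≈ 0.905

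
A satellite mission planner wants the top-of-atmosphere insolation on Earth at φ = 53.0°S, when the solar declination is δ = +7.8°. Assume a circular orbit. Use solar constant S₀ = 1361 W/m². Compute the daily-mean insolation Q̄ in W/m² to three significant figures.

Q̄ ≈ 189 W/m²

cos H₀ = −tan(-53.0°) tan(+7.800°) = 0.1818, H₀ = 1.3880 rad.
Bracket: H₀ sin φ sin δ + cos φ cos δ sin H₀ = 1.3880×-0.79864×0.13572 + 0.60182×0.99075×0.98334 = -0.150447 + 0.586320 = 0.435873.
Q̄ = (S₀/π) × [bracket] = (1361/π) × 0.435873 = 188.8 W/m².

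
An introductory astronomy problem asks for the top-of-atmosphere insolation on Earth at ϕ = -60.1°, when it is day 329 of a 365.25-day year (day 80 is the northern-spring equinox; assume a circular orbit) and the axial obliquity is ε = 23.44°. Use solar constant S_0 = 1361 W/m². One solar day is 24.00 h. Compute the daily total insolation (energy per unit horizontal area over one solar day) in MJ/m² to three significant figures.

40.0 MJ/m²

Solar longitude: L_s = 360° × (329 − 80)/365.25 = 245.421°.
sin δ = sin 23.44° × sin 245.421° = -0.36174, so δ = -21.207°.
cos h₀ = −tan(-60.1°) tan(-21.207°) = -0.6748, h₀ = 2.3115 rad.
Bracket: h₀ sin ϕ sin δ + cos ϕ cos δ sin h₀ = 2.3115×-0.86690×-0.36174 + 0.49849×0.93228×0.73801 = 0.724869 + 0.342977 = 1.067846.
Q̄ = (S_0/π) × [bracket] = (1361/π) × 1.067846 = 462.61 W/m².
Daily total = Q̄ × 24.00 h × 3600 s/h = 462.61 × 24.00 × 3600 / 10⁶ = 39.97 MJ/m².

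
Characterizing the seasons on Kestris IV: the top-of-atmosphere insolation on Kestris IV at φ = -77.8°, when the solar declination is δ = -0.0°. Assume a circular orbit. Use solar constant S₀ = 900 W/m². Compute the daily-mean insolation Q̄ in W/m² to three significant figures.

Q̄ ≈ 60.5 W/m²

cos H₀ = −tan(-77.8°) tan(-0.000°) = -0.0000, H₀ = 1.5708 rad.
Bracket: H₀ sin φ sin δ + cos φ cos δ sin H₀ = 1.5708×-0.97742×-0.00000 + 0.21132×1.00000×1.00000 = 0.000000 + 0.211320 = 0.211320.
Q̄ = (S₀/π) × [bracket] = (900/π) × 0.211320 = 60.54 W/m².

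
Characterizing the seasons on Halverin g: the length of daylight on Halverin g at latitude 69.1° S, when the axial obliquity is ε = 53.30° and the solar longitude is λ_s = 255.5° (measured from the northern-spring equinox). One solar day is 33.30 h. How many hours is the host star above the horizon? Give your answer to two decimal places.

Solar declination: sin δ = sin ε · sin λ_s = sin 53.30° × sin 255.5° = -0.77624, so δ = -50.917°.
Sunrise equation: cos H₀ = −tan φ · tan δ = -3.2244 ≤ −1, so the host star never sets (polar day) and H₀ = π.
Daylight = 2H₀/(2π) × 33.30 h = (3.1416/π) × 33.30 = 33.30 h.

33.30 h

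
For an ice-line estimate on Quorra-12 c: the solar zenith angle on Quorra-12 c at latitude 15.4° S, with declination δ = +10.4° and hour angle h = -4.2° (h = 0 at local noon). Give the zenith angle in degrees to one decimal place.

θ_z = 26.1°

cos θ_z = sin φ sin δ + cos φ cos δ cos h = -0.047938 + 0.945710 = 0.897772.
θ_z = arccos(0.897772) = 26.1°.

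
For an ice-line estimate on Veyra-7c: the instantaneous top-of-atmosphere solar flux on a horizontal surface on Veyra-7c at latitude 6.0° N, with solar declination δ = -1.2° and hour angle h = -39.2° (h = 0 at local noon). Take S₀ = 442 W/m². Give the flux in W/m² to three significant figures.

340 W/m²

cos θ_z = sin φ sin δ + cos φ cos δ cos h = -0.002189 + 0.770530 = 0.768341.
Flux = S₀ · cos θ_z = 442 × 0.768341 = 339.6 W/m².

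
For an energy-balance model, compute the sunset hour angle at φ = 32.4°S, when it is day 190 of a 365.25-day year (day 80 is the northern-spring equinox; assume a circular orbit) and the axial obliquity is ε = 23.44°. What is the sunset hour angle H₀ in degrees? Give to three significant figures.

H₀ = 75.0°

Solar longitude: λ_s = 360° × (190 − 80)/365.25 = 108.419°.
sin δ = sin 23.44° × sin 108.419° = 0.37741, so δ = +22.173°.
cos H₀ = −tan φ · tan δ = −tan(-32.4°) × tan(+22.173°) = 0.2586, so H₀ = 1.3092 rad = 75.01°.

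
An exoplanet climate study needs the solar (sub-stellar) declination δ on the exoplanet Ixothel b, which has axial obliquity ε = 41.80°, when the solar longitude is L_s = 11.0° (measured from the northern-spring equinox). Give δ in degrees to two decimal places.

δ = +7.31°

sin δ = sin ε · sin L_s = sin 41.80° × sin 11.0° = 0.127180.
δ = arcsin(0.127180) = +7.31°.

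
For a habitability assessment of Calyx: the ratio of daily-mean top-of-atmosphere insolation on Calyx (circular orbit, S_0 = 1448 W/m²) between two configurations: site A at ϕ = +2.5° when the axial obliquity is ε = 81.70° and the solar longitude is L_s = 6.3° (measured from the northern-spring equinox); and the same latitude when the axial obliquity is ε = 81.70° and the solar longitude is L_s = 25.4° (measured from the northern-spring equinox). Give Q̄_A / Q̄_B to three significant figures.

Q̄_A / Q̄_B ≈ 1.07

— Configuration A (ϕ=+2.5°):
Solar declination: sin δ = sin ε · sin L_s = sin 81.70° × sin 6.3° = 0.10858, so δ = +6.234°.
cos h₀ = −tan(+2.5°) tan(+6.234°) = -0.0048, h₀ = 1.5756 rad.
Bracket: h₀ sin ϕ sin δ + cos ϕ cos δ sin h₀ = 1.5756×0.04362×0.10858 + 0.99905×0.99409×0.99999 = 0.007462 + 0.993136 = 1.000598.
Q̄ = (S_0/π) × [bracket] = (1448/π) × 1.000598 = 461.19 W/m².
— Configuration B (ϕ=+2.5°):
Solar declination: sin δ = sin ε · sin L_s = sin 81.70° × sin 25.4° = 0.42444, so δ = +25.115°.
cos h₀ = −tan(+2.5°) tan(+25.115°) = -0.0205, h₀ = 1.5913 rad.
Bracket: h₀ sin ϕ sin δ + cos ϕ cos δ sin h₀ = 1.5913×0.04362×0.42444 + 0.99905×0.90545×0.99979 = 0.029461 + 0.904400 = 0.933861.
Q̄ = (S_0/π) × [bracket] = (1448/π) × 0.933861 = 430.43 W/m².
Ratio Q̄_A / Q̄_B = 461.19 / 430.43 = 1.071.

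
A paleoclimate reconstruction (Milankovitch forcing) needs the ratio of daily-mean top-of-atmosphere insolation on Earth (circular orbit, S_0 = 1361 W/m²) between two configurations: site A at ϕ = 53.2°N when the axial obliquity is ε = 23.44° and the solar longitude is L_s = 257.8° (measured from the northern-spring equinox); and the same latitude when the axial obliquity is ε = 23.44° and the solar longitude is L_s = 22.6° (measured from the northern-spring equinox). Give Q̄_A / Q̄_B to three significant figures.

Q̄_A / Q̄_B ≈ 0.192

— Configuration A (ϕ=+53.2°):
Solar declination: sin δ = sin ε · sin L_s = sin 23.44° × sin 257.8° = -0.38880, so δ = -22.880°.
cos h₀ = −tan(+53.2°) tan(-22.880°) = 0.5641, h₀ = 0.9714 rad.
Bracket: h₀ sin ϕ sin δ + cos ϕ cos δ sin h₀ = 0.9714×0.80073×-0.38880 + 0.59902×0.92132×0.82570 = -0.302420 + 0.455695 = 0.153275.
Q̄ = (S_0/π) × [bracket] = (1361/π) × 0.153275 = 66.402 W/m².
— Configuration B (ϕ=+53.2°):
Solar declination: sin δ = sin ε · sin L_s = sin 23.44° × sin 22.6° = 0.15287, so δ = +8.793°.
cos h₀ = −tan(+53.2°) tan(+8.793°) = -0.2068, h₀ = 1.7791 rad.
Bracket: h₀ sin ϕ sin δ + cos ϕ cos δ sin h₀ = 1.7791×0.80073×0.15287 + 0.59902×0.98825×0.97839 = 0.217775 + 0.579189 = 0.796964.
Q̄ = (S_0/π) × [bracket] = (1361/π) × 0.796964 = 345.26 W/m².
Ratio Q̄_A / Q̄_B = 66.402 / 345.26 = 0.1923.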